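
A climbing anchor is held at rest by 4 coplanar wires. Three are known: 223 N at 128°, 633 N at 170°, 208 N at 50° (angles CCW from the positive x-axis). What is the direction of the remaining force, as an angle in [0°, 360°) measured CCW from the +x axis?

Sum the known components: ΣF_x = -627 N, ΣF_y = 445 N.
For equilibrium the remaining force must supply (−ΣF_x, −ΣF_y) = (627, -445) N.
Magnitude = √((627)² + (-445)²) = 768.8 N; direction = atan2(-445, 627) = 324.6°.

θ ≈ 325°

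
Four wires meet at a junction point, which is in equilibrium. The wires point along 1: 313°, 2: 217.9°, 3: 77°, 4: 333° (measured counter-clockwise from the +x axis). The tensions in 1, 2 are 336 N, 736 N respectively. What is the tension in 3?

T_3 ≈ 805 N

Resolve: ΣF_x = 336 cos 313° + 736 cos 217.9° + T_3 cos 77° + T_4 cos 333° = 0.
        ΣF_y = 336 sin 313° + 736 sin 217.9° + T_3 sin 77° + T_4 sin 333° = 0.
The known terms sum to (-351.6, -697.8) N, so 0.2250 T_3 + 0.8910 T_4 = 351.6 and 0.9744 T_3 − 0.4540 T_4 = 697.8.
Solving simultaneously: T_3 = 805.3 N, T_4 = 191.3 N.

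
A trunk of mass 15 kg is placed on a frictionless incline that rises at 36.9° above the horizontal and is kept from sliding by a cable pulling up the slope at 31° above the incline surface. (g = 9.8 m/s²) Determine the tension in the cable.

T ≈ 103 N

Take axes along and perpendicular to the incline. Weight components: W sin 36.9° = 88.26 N down-slope, W cos 36.9° = 117.6 N into the surface.
Along incline: T cos 31° = W sin 36.9° → T = 103 N.
Perpendicular: N = W cos 36.9° − T sin 31° = 64.52 N.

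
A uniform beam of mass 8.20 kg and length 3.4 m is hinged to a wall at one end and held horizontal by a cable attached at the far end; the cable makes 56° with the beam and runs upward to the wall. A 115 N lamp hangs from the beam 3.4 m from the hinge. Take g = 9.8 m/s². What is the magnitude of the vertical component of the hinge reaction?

Take torques about the hinge: T sin 56° · 3.4 = 8.20×9.8×1.7 + 115×3.4 = 527.61 N·m.
So T = 527.61 / (0.8290 × 3.4) = 187.18 N.
ΣF_y = 0: H_y = (8.20×9.8 + 115) − T sin 56° = 195.36 − 155.18 = 40.18 N.

|H_y| ≈ 40.2 N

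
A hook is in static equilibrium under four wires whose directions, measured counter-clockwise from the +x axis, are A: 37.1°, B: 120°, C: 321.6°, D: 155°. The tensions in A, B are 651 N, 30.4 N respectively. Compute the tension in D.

Resolve: ΣF_x = 651 cos 37.1° + 30.4 cos 120° + T_C cos 321.6° + T_D cos 155° = 0.
        ΣF_y = 651 sin 37.1° + 30.4 sin 120° + T_C sin 321.6° + T_D sin 155° = 0.
The known terms sum to (504, 419) N, so 0.7837 T_C − 0.9063 T_D = -504 and -0.6211 T_C + 0.4226 T_D = -419.
Solving simultaneously: T_C = 2558 N, T_D = 2768 N.

T_D ≈ 2770 N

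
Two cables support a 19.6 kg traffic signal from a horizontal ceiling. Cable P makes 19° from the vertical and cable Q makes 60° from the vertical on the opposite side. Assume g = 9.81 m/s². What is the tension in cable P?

Angles from the horizontal: cable P is 90° − 19° = 71°, cable Q is 90° − 60° = 30°.
Weight W = 19.6 × 9.81 = 192.3 N acts straight down.
Horizontal: T_P cos 71° = T_Q cos 30°  →  T_Q = 0.3759 T_P.
Vertical: T_P sin 71° + T_Q sin 30° = 192.3.
Substituting the horizontal relation into the vertical equation gives 1.133 T_P = 192.3, so T_P = 169.6 N.

T_P ≈ 170 N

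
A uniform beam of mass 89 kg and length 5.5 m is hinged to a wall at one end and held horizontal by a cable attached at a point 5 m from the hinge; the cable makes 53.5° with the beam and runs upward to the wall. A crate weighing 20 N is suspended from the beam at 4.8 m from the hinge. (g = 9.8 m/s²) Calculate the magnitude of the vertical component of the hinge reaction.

Take torques about the hinge: T sin 53.5° · 5 = 89×9.8×2.75 + 20×4.8 = 2494.6 N·m.
So T = 2494.6 / (0.8039 × 5) = 620.65 N.
ΣF_y = 0: H_y = (89×9.8 + 20) − T sin 53.5° = 892.2 − 498.91 = 393.29 N.

|H_y| ≈ 393 N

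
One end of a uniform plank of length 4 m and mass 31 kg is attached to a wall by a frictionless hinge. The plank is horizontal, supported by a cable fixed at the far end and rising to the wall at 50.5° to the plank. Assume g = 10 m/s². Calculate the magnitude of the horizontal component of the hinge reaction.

H_x ≈ 128 N

Take torques about the hinge: T sin 50.5° · 4 = 31×10×2 = 620 N·m.
So T = 620 / (0.7716 × 4) = 200.87 N.
ΣF_x = 0: H_x = T cos 50.5° = 127.77 N.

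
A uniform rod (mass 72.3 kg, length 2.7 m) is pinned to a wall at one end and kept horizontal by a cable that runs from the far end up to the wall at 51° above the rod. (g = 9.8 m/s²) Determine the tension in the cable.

Take torques about the hinge: T sin 51° · 2.7 = 72.3×9.8×1.35 = 956.53 N·m.
So T = 956.53 / (0.7771 × 2.7) = 455.86 N.

T ≈ 456 N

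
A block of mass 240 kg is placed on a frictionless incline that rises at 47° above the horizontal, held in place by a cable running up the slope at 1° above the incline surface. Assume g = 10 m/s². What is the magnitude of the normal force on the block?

Take axes along and perpendicular to the incline. Weight components: W sin 47° = 1755 N down-slope, W cos 47° = 1637 N into the surface.
Along incline: T cos 1° = W sin 47° → T = 1756 N.
Perpendicular: N = W cos 47° − T sin 1° = 1606 N.

N ≈ 1610 N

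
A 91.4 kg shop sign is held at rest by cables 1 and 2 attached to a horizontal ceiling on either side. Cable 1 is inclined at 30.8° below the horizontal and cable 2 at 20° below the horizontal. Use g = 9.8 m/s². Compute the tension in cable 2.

Weight W = 91.4 × 9.8 = 895.7 N acts straight down.
Horizontal: T_1 cos 30.8° = T_2 cos 20°  →  T_1 = 1.094 T_2.
Vertical: T_1 sin 30.8° + T_2 sin 20° = 895.7.
Substituting the horizontal relation into the vertical equation gives 0.9022 T_2 = 895.7, so T_2 = 992.8 N.

T_2 ≈ 993 N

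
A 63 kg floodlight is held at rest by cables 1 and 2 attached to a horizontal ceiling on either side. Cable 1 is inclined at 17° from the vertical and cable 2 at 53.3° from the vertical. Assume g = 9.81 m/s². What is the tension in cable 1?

T_1 ≈ 526 N

Angles from the horizontal: cable 1 is 90° − 17° = 73°, cable 2 is 90° − 53.3° = 36.7°.
Weight W = 63 × 9.81 = 618 N acts straight down.
Horizontal: T_1 cos 73° = T_2 cos 36.7°  →  T_2 = 0.3647 T_1.
Vertical: T_1 sin 73° + T_2 sin 36.7° = 618.
Substituting the horizontal relation into the vertical equation gives 1.174 T_1 = 618, so T_1 = 526.3 N.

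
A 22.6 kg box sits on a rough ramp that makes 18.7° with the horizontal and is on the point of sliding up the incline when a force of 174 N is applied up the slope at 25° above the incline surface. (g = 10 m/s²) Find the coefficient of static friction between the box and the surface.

μ ≈ 0.607

On the verge of sliding up the incline, friction is at its maximum μN and acts down the slope.
Perpendicular to incline: N = W cos 18.7° − P sin 25° = 214.1 − 73.54 = 140.5 N.
Along incline: P cos 25° − μN = W sin 18.7° → μ = −(W sin 18.7° − P cos 25°) / N = 0.6065.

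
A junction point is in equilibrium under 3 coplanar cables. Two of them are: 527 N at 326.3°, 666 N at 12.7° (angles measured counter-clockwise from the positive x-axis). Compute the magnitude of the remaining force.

Sum the known components: ΣF_x = 1088 N, ΣF_y = -146 N.
For equilibrium the remaining force must supply (−ΣF_x, −ΣF_y) = (-1088, 146) N.
Magnitude = √((-1088)² + (146)²) = 1098 N; direction = atan2(146, -1088) = 172.4°.

F ≈ 1100 N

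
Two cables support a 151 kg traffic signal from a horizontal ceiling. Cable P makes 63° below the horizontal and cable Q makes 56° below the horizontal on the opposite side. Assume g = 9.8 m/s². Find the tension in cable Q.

Weight W = 151 × 9.8 = 1480 N acts straight down.
Horizontal: T_P cos 63° = T_Q cos 56°  →  T_P = 1.232 T_Q.
Vertical: T_P sin 63° + T_Q sin 56° = 1480.
Substituting the horizontal relation into the vertical equation gives 1.927 T_Q = 1480, so T_Q = 768.1 N.

T_Q ≈ 768 N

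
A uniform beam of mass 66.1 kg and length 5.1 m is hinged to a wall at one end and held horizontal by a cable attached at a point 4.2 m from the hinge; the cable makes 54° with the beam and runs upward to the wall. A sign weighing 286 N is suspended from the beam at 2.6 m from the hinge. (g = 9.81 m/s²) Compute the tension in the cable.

T ≈ 705 N

Take torques about the hinge: T sin 54° · 4.2 = 66.1×9.81×2.55 + 286×2.6 = 2397.1 N·m.
So T = 2397.1 / (0.8090 × 4.2) = 705.48 N.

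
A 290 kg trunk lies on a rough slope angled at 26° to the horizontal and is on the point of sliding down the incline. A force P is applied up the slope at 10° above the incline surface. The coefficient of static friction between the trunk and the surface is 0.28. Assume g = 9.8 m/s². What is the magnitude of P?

On the verge of sliding down the incline, friction equals μN and acts up the slope.
Perpendicular: N + P sin 10° = W cos 26° = 2554 N.
Along incline: P cos 10° + μN = W sin 26° with W sin 26° = 1246 N.
Solving the pair for P and N: P = 566.8 N, N = 2456 N (and f = μN = 687.7 N).

P ≈ 567 N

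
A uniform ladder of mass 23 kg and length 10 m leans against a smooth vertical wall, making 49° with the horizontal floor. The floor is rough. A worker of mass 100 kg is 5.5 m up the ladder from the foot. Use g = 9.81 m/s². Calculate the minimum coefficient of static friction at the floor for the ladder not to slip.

ΣF_y = 0: N_floor = 23×9.81 + 100×9.81 = 1206.6 N.
Torques about the foot: N_wall · 10 sin 49° = 23×9.81×5 cos 49° + 100×9.81×5.5 cos 49° → N_wall = 567.09 N.
ΣF_x = 0: f_floor = N_wall = 567.09 N.
μ_min = f_floor / N_floor = 567.09 / 1206.6 = 0.47.

μ_min ≈ 0.470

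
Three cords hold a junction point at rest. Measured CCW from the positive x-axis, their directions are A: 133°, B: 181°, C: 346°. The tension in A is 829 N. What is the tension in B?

T_B ≈ 1740 N

Resolve: ΣF_x = 829 cos 133° + T_B cos 181° + T_C cos 346° = 0.
        ΣF_y = 829 sin 133° + T_B sin 181° + T_C sin 346° = 0.
The known terms sum to (-565.4, 606.3) N, so -0.9998 T_B + 0.9703 T_C = 565.4 and -0.0175 T_B − 0.2419 T_C = -606.3.
Solving simultaneously: T_B = 1744 N, T_C = 2380 N.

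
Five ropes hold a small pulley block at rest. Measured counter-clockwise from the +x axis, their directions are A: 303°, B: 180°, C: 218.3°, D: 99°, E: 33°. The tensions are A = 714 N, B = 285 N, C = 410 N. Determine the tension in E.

Resolve: ΣF_x = 714 cos 303° + 285 cos 180° + 410 cos 218.3° + T_D cos 99° + T_E cos 33° = 0.
        ΣF_y = 714 sin 303° + 285 sin 180° + 410 sin 218.3° + T_D sin 99° + T_E sin 33° = 0.
The known terms sum to (-217.9, -852.9) N, so -0.1564 T_D + 0.8387 T_E = 217.9 and 0.9877 T_D + 0.5446 T_E = 852.9.
Solving simultaneously: T_D = 653.1 N, T_E = 381.6 N.

T_E ≈ 382 N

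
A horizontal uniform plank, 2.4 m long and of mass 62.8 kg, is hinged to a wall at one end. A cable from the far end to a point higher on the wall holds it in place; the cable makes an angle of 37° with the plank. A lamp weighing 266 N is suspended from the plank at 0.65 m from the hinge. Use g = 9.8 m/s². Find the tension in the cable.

T ≈ 631 N

Take torques about the hinge: T sin 37° · 2.4 = 62.8×9.8×1.2 + 266×0.65 = 911.43 N·m.
So T = 911.43 / (0.6018 × 2.4) = 631.03 N.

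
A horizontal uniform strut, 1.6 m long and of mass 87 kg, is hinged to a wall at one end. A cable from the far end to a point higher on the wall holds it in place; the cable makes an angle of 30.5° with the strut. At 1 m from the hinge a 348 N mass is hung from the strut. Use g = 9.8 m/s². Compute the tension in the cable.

Take torques about the hinge: T sin 30.5° · 1.6 = 87×9.8×0.8 + 348×1 = 1030.1 N·m.
So T = 1030.1 / (0.5075 × 1.6) = 1268.5 N.

T ≈ 1270 N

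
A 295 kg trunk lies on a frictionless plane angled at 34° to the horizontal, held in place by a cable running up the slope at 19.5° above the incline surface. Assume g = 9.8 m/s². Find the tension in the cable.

T ≈ 1710 N

Take axes along and perpendicular to the incline. Weight components: W sin 34° = 1617 N down-slope, W cos 34° = 2397 N into the surface.
Along incline: T cos 19.5° = W sin 34° → T = 1715 N.
Perpendicular: N = W cos 34° − T sin 19.5° = 1824 N.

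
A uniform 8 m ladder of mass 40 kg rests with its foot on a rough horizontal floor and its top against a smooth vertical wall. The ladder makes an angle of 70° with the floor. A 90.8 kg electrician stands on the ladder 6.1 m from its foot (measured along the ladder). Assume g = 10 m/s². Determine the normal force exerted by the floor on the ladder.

N_floor ≈ 1310 N

ΣF_y = 0: N_floor = 40×10 + 90.8×10 = 1308 N.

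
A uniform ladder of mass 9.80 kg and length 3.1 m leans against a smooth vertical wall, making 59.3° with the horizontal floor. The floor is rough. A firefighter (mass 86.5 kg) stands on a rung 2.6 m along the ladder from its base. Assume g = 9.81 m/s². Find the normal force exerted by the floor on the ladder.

N_floor ≈ 945 N

ΣF_y = 0: N_floor = 9.80×9.81 + 86.5×9.81 = 944.7 N.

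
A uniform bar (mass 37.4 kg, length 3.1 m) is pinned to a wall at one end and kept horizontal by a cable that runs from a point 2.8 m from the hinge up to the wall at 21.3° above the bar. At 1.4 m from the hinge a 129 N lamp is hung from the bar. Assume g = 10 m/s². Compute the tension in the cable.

T ≈ 748 N

Take torques about the hinge: T sin 21.3° · 2.8 = 37.4×10×1.55 + 129×1.4 = 760.3 N·m.
So T = 760.3 / (0.3633 × 2.8) = 747.51 N.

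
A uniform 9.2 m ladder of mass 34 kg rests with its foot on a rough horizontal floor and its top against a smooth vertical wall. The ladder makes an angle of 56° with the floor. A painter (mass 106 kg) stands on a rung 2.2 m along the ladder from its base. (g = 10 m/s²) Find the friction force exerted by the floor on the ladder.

f ≈ 286 N

Torques about the foot: N_wall · 9.2 sin 56° = 34×10×4.6 cos 56° + 106×10×2.2 cos 56° → N_wall = 285.64 N.
ΣF_x = 0: f_floor = N_wall = 285.64 N.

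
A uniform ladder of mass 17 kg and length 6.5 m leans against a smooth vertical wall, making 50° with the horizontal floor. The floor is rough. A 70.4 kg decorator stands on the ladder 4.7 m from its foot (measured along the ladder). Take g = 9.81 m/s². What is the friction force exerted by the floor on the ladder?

f ≈ 489 N

Torques about the foot: N_wall · 6.5 sin 50° = 17×9.81×3.25 cos 50° + 70.4×9.81×4.7 cos 50° → N_wall = 488.99 N.
ΣF_x = 0: f_floor = N_wall = 488.99 N.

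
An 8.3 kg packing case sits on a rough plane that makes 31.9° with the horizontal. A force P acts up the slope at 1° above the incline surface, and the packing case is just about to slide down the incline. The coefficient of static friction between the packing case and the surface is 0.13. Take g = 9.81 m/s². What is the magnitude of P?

On the verge of sliding down the incline, friction equals μN and acts up the slope.
Perpendicular: N + P sin 1° = W cos 31.9° = 69.13 N.
Along incline: P cos 1° + μN = W sin 31.9° with W sin 31.9° = 43.03 N.
Solving the pair for P and N: P = 34.12 N, N = 68.53 N (and f = μN = 8.909 N).

P ≈ 34.1 N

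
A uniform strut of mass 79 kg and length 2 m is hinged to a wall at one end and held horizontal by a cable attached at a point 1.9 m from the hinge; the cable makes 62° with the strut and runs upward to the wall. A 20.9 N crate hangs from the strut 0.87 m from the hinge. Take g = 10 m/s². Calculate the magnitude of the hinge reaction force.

Take torques about the hinge: T sin 62° · 1.9 = 79×10×1 + 20.9×0.87 = 808.18 N·m.
So T = 808.18 / (0.8829 × 1.9) = 481.75 N.
ΣF_x = 0: H_x = T cos 62° = 226.17 N.
ΣF_y = 0: H_y = (79×10 + 20.9) − T sin 62° = 810.9 − 425.36 = 385.54 N.
|H| = √(H_x² + H_y²) = √((226.17)² + (385.54)²) = 446.98 N.

|H| ≈ 447 N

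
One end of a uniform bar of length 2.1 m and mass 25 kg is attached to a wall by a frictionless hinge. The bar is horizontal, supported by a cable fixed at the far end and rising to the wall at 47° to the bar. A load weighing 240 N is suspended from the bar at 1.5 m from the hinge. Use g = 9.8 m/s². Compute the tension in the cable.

T ≈ 402 N

Take torques about the hinge: T sin 47° · 2.1 = 25×9.8×1.05 + 240×1.5 = 617.25 N·m.
So T = 617.25 / (0.7314 × 2.1) = 401.9 N.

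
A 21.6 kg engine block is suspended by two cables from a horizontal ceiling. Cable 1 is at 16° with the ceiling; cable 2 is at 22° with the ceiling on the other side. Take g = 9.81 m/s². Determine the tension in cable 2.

Weight W = 21.6 × 9.81 = 211.9 N acts straight down.
Horizontal: T_1 cos 16° = T_2 cos 22°  →  T_1 = 0.9645 T_2.
Vertical: T_1 sin 16° + T_2 sin 22° = 211.9.
Substituting the horizontal relation into the vertical equation gives 0.6405 T_2 = 211.9, so T_2 = 330.8 N.

T_2 ≈ 331 N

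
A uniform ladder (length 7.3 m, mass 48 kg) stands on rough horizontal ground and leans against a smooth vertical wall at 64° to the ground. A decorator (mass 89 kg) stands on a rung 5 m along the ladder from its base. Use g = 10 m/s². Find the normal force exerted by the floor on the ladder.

ΣF_y = 0: N_floor = 48×10 + 89×10 = 1370 N.

N_floor ≈ 1370 N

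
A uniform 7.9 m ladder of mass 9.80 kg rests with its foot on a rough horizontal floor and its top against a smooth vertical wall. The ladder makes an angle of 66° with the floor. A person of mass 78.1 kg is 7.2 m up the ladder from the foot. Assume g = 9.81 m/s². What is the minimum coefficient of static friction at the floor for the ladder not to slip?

μ_min ≈ 0.385

ΣF_y = 0: N_floor = 9.80×9.81 + 78.1×9.81 = 862.3 N.
Torques about the foot: N_wall · 7.9 sin 66° = 9.80×9.81×3.95 cos 66° + 78.1×9.81×7.2 cos 66° → N_wall = 332.29 N.
ΣF_x = 0: f_floor = N_wall = 332.29 N.
μ_min = f_floor / N_floor = 332.29 / 862.3 = 0.3854.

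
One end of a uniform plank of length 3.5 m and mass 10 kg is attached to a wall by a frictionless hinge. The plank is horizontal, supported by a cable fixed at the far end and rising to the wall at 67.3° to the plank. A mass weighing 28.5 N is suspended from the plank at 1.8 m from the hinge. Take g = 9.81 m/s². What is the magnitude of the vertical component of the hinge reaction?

Take torques about the hinge: T sin 67.3° · 3.5 = 10×9.81×1.75 + 28.5×1.8 = 222.98 N·m.
So T = 222.98 / (0.9225 × 3.5) = 69.056 N.
ΣF_y = 0: H_y = (10×9.81 + 28.5) − T sin 67.3° = 126.6 − 63.707 = 62.893 N.

|H_y| ≈ 62.9 N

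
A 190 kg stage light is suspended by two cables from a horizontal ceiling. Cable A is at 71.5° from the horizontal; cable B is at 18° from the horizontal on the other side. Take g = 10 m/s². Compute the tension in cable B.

Weight W = 190 × 10 = 1900 N acts straight down.
Horizontal: T_A cos 71.5° = T_B cos 18°  →  T_A = 2.997 T_B.
Vertical: T_A sin 71.5° + T_B sin 18° = 1900.
Substituting the horizontal relation into the vertical equation gives 3.151 T_B = 1900, so T_B = 602.9 N.

T_B ≈ 603 N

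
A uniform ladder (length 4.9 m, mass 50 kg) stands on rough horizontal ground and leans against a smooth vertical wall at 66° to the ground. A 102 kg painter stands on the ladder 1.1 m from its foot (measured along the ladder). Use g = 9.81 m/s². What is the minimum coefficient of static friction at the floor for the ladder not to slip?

ΣF_y = 0: N_floor = 50×9.81 + 102×9.81 = 1491.1 N.
Torques about the foot: N_wall · 4.9 sin 66° = 50×9.81×2.45 cos 66° + 102×9.81×1.1 cos 66° → N_wall = 209.2 N.
ΣF_x = 0: f_floor = N_wall = 209.2 N.
μ_min = f_floor / N_floor = 209.2 / 1491.1 = 0.1403.

μ_min ≈ 0.140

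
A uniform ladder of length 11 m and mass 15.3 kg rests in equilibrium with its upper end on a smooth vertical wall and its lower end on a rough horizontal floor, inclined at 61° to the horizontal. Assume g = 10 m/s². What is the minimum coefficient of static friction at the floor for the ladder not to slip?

ΣF_y = 0: N_floor = 15.3×10 = 153 N.
Torques about the foot: N_wall · 11 sin 61° = 15.3×10×5.5 cos 61° → N_wall = 42.405 N.
ΣF_x = 0: f_floor = N_wall = 42.405 N.
μ_min = f_floor / N_floor = 42.405 / 153 = 0.2772.

μ_min ≈ 0.277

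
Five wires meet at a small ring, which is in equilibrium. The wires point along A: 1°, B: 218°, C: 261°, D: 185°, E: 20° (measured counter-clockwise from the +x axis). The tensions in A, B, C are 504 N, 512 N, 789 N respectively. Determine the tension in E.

Resolve: ΣF_x = 504 cos 1° + 512 cos 218° + 789 cos 261° + T_D cos 185° + T_E cos 20° = 0.
        ΣF_y = 504 sin 1° + 512 sin 218° + 789 sin 261° + T_D sin 185° + T_E sin 20° = 0.
The known terms sum to (-22.97, -1086) N, so -0.9962 T_D + 0.9397 T_E = 22.97 and -0.0872 T_D + 0.3420 T_E = 1086.
Solving simultaneously: T_D = 3912 N, T_E = 4171 N.

T_E ≈ 4170 N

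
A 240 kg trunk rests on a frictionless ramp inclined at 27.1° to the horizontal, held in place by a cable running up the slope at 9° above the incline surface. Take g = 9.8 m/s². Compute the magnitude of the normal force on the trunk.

N ≈ 1920 N

Take axes along and perpendicular to the incline. Weight components: W sin 27.1° = 1071 N down-slope, W cos 27.1° = 2094 N into the surface.
Along incline: T cos 9° = W sin 27.1° → T = 1085 N.
Perpendicular: N = W cos 27.1° − T sin 9° = 1924 N.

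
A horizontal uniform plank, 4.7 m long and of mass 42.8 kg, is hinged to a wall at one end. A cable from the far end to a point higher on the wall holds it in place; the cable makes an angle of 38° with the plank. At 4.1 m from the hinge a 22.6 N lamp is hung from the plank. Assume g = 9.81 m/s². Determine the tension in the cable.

Take torques about the hinge: T sin 38° · 4.7 = 42.8×9.81×2.35 + 22.6×4.1 = 1079.3 N·m.
So T = 1079.3 / (0.6157 × 4.7) = 373.01 N.

T ≈ 373 N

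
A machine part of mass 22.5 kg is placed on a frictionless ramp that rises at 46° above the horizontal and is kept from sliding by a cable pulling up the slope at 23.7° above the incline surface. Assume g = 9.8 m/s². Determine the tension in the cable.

T ≈ 173 N

Take axes along and perpendicular to the incline. Weight components: W sin 46° = 158.6 N down-slope, W cos 46° = 153.2 N into the surface.
Along incline: T cos 23.7° = W sin 46° → T = 173.2 N.
Perpendicular: N = W cos 46° − T sin 23.7° = 83.55 N.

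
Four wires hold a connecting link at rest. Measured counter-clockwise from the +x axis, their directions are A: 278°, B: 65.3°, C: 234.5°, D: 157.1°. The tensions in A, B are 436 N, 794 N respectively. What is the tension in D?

T_D ≈ 155 N

Resolve: ΣF_x = 436 cos 278° + 794 cos 65.3° + T_C cos 234.5° + T_D cos 157.1° = 0.
        ΣF_y = 436 sin 278° + 794 sin 65.3° + T_C sin 234.5° + T_D sin 157.1° = 0.
The known terms sum to (392.5, 289.6) N, so -0.5807 T_C − 0.9212 T_D = -392.5 and -0.8141 T_C + 0.3891 T_D = -289.6.
Solving simultaneously: T_C = 429.8 N, T_D = 155.1 N.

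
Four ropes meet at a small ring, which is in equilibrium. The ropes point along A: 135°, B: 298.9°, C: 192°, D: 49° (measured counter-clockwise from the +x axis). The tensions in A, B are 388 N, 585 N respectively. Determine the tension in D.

Resolve: ΣF_x = 388 cos 135° + 585 cos 298.9° + T_C cos 192° + T_D cos 49° = 0.
        ΣF_y = 388 sin 135° + 585 sin 298.9° + T_C sin 192° + T_D sin 49° = 0.
The known terms sum to (8.363, -237.8) N, so -0.9781 T_C + 0.6561 T_D = -8.363 and -0.2079 T_C + 0.7547 T_D = 237.8.
Solving simultaneously: T_C = 269.7 N, T_D = 389.4 N.

T_D ≈ 389 N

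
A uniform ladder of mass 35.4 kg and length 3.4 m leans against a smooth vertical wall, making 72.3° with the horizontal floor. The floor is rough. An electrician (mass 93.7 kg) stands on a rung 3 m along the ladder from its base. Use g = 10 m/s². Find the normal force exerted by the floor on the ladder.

N_floor ≈ 1290 N

ΣF_y = 0: N_floor = 35.4×10 + 93.7×10 = 1291 N.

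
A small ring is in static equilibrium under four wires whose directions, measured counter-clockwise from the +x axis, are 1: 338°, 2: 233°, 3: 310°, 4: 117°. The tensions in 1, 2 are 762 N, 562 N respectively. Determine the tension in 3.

Resolve: ΣF_x = 762 cos 338° + 562 cos 233° + T_3 cos 310° + T_4 cos 117° = 0.
        ΣF_y = 762 sin 338° + 562 sin 233° + T_3 sin 310° + T_4 sin 117° = 0.
The known terms sum to (368.3, -734.3) N, so 0.6428 T_3 − 0.4540 T_4 = -368.3 and -0.7660 T_3 + 0.8910 T_4 = 734.3.
Solving simultaneously: T_3 = 23.14 N, T_4 = 844 N.

T_3 ≈ 23.1 N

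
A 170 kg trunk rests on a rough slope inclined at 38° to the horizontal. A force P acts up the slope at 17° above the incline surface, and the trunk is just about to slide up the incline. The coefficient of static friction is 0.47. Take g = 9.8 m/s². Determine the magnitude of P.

P ≈ 1500 N

On the verge of sliding up the incline, friction equals μN and acts down the slope.
Perpendicular: N + P sin 17° = W cos 38° = 1313 N.
Along incline: P cos 17° = W sin 38° + μN  with W sin 38° = 1026 N.
Solving the pair for P and N: P = 1502 N, N = 873.7 N (and f = μN = 410.6 N).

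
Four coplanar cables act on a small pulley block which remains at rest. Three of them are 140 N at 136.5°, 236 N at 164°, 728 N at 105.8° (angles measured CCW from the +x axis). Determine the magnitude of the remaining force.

Sum the known components: ΣF_x = -526.6 N, ΣF_y = 861.9 N.
For equilibrium the remaining force must supply (−ΣF_x, −ΣF_y) = (526.6, -861.9) N.
Magnitude = √((526.6)² + (-861.9)²) = 1010 N; direction = atan2(-861.9, 526.6) = 301.4°.

F ≈ 1010 N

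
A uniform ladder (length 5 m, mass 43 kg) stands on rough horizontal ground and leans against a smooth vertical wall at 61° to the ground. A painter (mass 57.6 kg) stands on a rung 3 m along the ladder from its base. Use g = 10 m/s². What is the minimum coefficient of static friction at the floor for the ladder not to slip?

ΣF_y = 0: N_floor = 43×10 + 57.6×10 = 1006 N.
Torques about the foot: N_wall · 5 sin 61° = 43×10×2.5 cos 61° + 57.6×10×3 cos 61° → N_wall = 310.75 N.
ΣF_x = 0: f_floor = N_wall = 310.75 N.
μ_min = f_floor / N_floor = 310.75 / 1006 = 0.3089.

μ_min ≈ 0.309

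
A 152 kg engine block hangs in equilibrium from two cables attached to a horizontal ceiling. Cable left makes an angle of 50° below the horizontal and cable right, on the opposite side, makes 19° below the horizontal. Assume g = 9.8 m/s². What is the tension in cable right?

T_right ≈ 1030 N

Weight W = 152 × 9.8 = 1490 N acts straight down.
Horizontal: T_left cos 50° = T_right cos 19°  →  T_left = 1.471 T_right.
Vertical: T_left sin 50° + T_right sin 19° = 1490.
Substituting the horizontal relation into the vertical equation gives 1.452 T_right = 1490, so T_right = 1026 N.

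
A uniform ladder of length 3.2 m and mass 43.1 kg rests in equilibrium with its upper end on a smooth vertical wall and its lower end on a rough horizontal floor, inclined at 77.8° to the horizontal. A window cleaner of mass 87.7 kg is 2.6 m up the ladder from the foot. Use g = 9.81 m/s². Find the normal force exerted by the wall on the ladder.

Torques about the foot: N_wall · 3.2 sin 77.8° = 43.1×9.81×1.6 cos 77.8° + 87.7×9.81×2.6 cos 77.8° → N_wall = 196.84 N.

N_wall ≈ 197 N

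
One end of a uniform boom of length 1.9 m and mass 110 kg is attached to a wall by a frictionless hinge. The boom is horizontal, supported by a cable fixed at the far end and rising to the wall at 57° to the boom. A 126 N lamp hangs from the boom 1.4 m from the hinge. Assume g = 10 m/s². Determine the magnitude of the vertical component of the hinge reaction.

Take torques about the hinge: T sin 57° · 1.9 = 110×10×0.95 + 126×1.4 = 1221.4 N·m.
So T = 1221.4 / (0.8387 × 1.9) = 766.5 N.
ΣF_y = 0: H_y = (110×10 + 126) − T sin 57° = 1226 − 642.84 = 583.16 N.

|H_y| ≈ 583 N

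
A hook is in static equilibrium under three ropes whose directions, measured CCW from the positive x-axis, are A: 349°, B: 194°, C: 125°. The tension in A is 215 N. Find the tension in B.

T_B ≈ 160 N

Resolve: ΣF_x = 215 cos 349° + T_B cos 194° + T_C cos 125° = 0.
        ΣF_y = 215 sin 349° + T_B sin 194° + T_C sin 125° = 0.
The known terms sum to (211, -41.02) N, so -0.9703 T_B − 0.5736 T_C = -211 and -0.2419 T_B + 0.8192 T_C = 41.02.
Solving simultaneously: T_B = 160 N, T_C = 97.33 N.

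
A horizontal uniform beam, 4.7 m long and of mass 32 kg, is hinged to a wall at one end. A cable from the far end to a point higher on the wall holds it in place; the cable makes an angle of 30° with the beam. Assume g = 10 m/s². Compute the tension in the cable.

T ≈ 320 N

Take torques about the hinge: T sin 30° · 4.7 = 32×10×2.35 = 752 N·m.
So T = 752 / (0.5000 × 4.7) = 320 N.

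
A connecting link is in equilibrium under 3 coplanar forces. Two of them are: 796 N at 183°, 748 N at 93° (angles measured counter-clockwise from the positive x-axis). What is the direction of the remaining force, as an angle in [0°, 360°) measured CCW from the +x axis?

Sum the known components: ΣF_x = -834.1 N, ΣF_y = 705.3 N.
For equilibrium the remaining force must supply (−ΣF_x, −ΣF_y) = (834.1, -705.3) N.
Magnitude = √((834.1)² + (-705.3)²) = 1092 N; direction = atan2(-705.3, 834.1) = 319.8°.

θ ≈ 320°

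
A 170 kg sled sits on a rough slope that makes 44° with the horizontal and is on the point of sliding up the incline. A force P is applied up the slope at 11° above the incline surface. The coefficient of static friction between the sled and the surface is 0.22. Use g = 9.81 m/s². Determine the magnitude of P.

On the verge of sliding up the incline, friction equals μN and acts down the slope.
Perpendicular: N + P sin 11° = W cos 44° = 1200 N.
Along incline: P cos 11° = W sin 44° + μN  with W sin 44° = 1158 N.
Solving the pair for P and N: P = 1390 N, N = 934.5 N (and f = μN = 205.6 N).

P ≈ 1390 N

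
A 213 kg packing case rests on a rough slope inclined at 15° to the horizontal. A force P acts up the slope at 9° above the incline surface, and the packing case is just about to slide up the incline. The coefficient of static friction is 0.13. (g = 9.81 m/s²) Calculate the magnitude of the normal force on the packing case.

N ≈ 1890 N

On the verge of sliding up the incline, friction equals μN and acts down the slope.
Perpendicular: N + P sin 9° = W cos 15° = 2018 N.
Along incline: P cos 9° = W sin 15° + μN  with W sin 15° = 540.8 N.
Solving the pair for P and N: P = 796.8 N, N = 1894 N (and f = μN = 246.2 N).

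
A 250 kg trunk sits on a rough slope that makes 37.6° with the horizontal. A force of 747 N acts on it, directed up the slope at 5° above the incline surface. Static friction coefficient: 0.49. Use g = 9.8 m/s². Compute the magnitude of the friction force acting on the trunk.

Axes along / perpendicular to the incline. W sin 37.6° = 1495 N down-slope; W cos 37.6° = 1941 N into the surface.
Perpendicular: N = W cos 37.6° − P sin 5° = 1941 − 65.11 = 1876 N.
Along incline: P cos 5° + f = W sin 37.6° (friction acts up-slope) → f = 1495 − 744.2 = 750.7 N.
|f| = 750.7 N ≤ μN = 919.2 N, so the trunk is indeed static.

f ≈ 751 N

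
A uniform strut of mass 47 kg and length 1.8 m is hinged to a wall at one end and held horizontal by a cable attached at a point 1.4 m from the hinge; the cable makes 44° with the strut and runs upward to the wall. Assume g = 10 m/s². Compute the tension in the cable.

Take torques about the hinge: T sin 44° · 1.4 = 47×10×0.9 = 423 N·m.
So T = 423 / (0.6947 × 1.4) = 434.95 N.

T ≈ 435 N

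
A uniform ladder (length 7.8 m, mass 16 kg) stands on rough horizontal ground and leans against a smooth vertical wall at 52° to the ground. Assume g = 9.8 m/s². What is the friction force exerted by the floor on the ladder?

f ≈ 61.3 N

Torques about the foot: N_wall · 7.8 sin 52° = 16×9.8×3.9 cos 52° → N_wall = 61.253 N.
ΣF_x = 0: f_floor = N_wall = 61.253 N.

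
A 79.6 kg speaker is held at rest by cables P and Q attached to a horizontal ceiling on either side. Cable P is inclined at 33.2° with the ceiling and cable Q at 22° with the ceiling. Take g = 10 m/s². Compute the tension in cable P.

T_P ≈ 899 N

Weight W = 79.6 × 10 = 796 N acts straight down.
Horizontal: T_P cos 33.2° = T_Q cos 22°  →  T_Q = 0.9025 T_P.
Vertical: T_P sin 33.2° + T_Q sin 22° = 796.
Substituting the horizontal relation into the vertical equation gives 0.8856 T_P = 796, so T_P = 898.8 N.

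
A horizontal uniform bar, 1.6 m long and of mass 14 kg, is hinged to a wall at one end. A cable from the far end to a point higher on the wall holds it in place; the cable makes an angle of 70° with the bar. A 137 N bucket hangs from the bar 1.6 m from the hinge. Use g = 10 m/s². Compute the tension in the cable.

Take torques about the hinge: T sin 70° · 1.6 = 14×10×0.8 + 137×1.6 = 331.2 N·m.
So T = 331.2 / (0.9397 × 1.6) = 220.28 N.

T ≈ 220 N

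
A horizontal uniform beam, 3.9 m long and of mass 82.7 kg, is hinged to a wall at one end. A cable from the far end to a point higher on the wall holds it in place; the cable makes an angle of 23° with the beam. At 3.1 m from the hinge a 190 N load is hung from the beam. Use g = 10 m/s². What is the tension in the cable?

T ≈ 1440 N

Take torques about the hinge: T sin 23° · 3.9 = 82.7×10×1.95 + 190×3.1 = 2201.6 N·m.
So T = 2201.6 / (0.3907 × 3.9) = 1444.8 N.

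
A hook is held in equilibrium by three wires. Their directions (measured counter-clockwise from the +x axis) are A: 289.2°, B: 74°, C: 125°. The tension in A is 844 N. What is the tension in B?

T_B ≈ 296 N

Resolve: ΣF_x = 844 cos 289.2° + T_B cos 74° + T_C cos 125° = 0.
        ΣF_y = 844 sin 289.2° + T_B sin 74° + T_C sin 125° = 0.
The known terms sum to (277.6, -797.1) N, so 0.2756 T_B − 0.5736 T_C = -277.6 and 0.9613 T_B + 0.8192 T_C = 797.1.
Solving simultaneously: T_B = 295.7 N, T_C = 626 N.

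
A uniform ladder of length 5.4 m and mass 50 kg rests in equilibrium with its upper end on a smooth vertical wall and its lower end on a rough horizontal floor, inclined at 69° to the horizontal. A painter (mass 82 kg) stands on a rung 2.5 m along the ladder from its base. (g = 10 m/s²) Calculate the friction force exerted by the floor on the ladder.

Torques about the foot: N_wall · 5.4 sin 69° = 50×10×2.7 cos 69° + 82×10×2.5 cos 69° → N_wall = 241.69 N.
ΣF_x = 0: f_floor = N_wall = 241.69 N.

f ≈ 242 N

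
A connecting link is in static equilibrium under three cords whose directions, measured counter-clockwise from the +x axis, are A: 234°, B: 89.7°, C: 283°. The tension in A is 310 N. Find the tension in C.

Resolve: ΣF_x = 310 cos 234° + T_B cos 89.7° + T_C cos 283° = 0.
        ΣF_y = 310 sin 234° + T_B sin 89.7° + T_C sin 283° = 0.
The known terms sum to (-182.2, -250.8) N, so 0.0052 T_B + 0.2250 T_C = 182.2 and 1.0000 T_B − 0.9744 T_C = 250.8.
Solving simultaneously: T_B = 1017 N, T_C = 786.3 N.

T_C ≈ 786 N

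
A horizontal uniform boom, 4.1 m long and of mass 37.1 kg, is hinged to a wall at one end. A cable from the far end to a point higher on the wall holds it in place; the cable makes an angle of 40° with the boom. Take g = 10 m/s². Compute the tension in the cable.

T ≈ 289 N

Take torques about the hinge: T sin 40° · 4.1 = 37.1×10×2.05 = 760.55 N·m.
So T = 760.55 / (0.6428 × 4.1) = 288.59 N.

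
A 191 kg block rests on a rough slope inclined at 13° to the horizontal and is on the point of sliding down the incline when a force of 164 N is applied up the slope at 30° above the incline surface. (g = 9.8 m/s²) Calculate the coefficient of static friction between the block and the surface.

μ ≈ 0.160

On the verge of sliding down the incline, friction is at its maximum μN and acts up the slope.
Perpendicular to incline: N = W cos 13° − P sin 30° = 1824 − 82 = 1742 N.
Along incline: P cos 30° + μN = W sin 13° → μ = (W sin 13° − P cos 30°) / N = 0.1602.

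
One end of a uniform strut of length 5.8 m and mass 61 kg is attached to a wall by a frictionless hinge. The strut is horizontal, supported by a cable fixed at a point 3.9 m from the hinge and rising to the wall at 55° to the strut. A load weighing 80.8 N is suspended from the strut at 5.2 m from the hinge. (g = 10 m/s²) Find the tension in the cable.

T ≈ 685 N

Take torques about the hinge: T sin 55° · 3.9 = 61×10×2.9 + 80.8×5.2 = 2189.2 N·m.
So T = 2189.2 / (0.8192 × 3.9) = 685.25 N.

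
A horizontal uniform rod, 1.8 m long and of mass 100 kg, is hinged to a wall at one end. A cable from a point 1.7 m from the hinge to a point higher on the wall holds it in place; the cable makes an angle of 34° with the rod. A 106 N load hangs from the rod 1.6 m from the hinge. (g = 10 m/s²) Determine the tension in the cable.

T ≈ 1130 N

Take torques about the hinge: T sin 34° · 1.7 = 100×10×0.9 + 106×1.6 = 1069.6 N·m.
So T = 1069.6 / (0.5592 × 1.7) = 1125.2 N.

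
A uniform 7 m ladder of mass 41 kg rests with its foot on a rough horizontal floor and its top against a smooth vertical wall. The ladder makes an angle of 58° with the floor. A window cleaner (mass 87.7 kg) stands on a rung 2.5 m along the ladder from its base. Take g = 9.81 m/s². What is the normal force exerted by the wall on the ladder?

N_wall ≈ 318 N

Torques about the foot: N_wall · 7 sin 58° = 41×9.81×3.5 cos 58° + 87.7×9.81×2.5 cos 58° → N_wall = 317.66 N.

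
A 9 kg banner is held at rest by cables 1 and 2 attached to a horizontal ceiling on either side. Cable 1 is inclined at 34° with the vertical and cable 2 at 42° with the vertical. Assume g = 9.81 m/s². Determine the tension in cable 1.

Angles from the horizontal: cable 1 is 90° − 34° = 56°, cable 2 is 90° − 42° = 48°.
Weight W = 9 × 9.81 = 88.29 N acts straight down.
Horizontal: T_1 cos 56° = T_2 cos 48°  →  T_2 = 0.8357 T_1.
Vertical: T_1 sin 56° + T_2 sin 48° = 88.29.
Substituting the horizontal relation into the vertical equation gives 1.45 T_1 = 88.29, so T_1 = 60.89 N.

T_1 ≈ 60.9 N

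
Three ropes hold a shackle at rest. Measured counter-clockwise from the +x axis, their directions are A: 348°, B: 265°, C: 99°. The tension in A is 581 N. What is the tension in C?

Resolve: ΣF_x = 581 cos 348° + T_B cos 265° + T_C cos 99° = 0.
        ΣF_y = 581 sin 348° + T_B sin 265° + T_C sin 99° = 0.
The known terms sum to (568.3, -120.8) N, so -0.0872 T_B − 0.1564 T_C = -568.3 and -0.9962 T_B + 0.9877 T_C = 120.8.
Solving simultaneously: T_B = 2242 N, T_C = 2384 N.

T_C ≈ 2380 N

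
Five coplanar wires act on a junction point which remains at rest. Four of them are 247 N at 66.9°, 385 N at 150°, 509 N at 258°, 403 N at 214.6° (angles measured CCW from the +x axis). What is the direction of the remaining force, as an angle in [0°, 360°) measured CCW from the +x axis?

θ ≈ 24.5°

Sum the known components: ΣF_x = -674.1 N, ΣF_y = -307 N.
For equilibrium the remaining force must supply (−ΣF_x, −ΣF_y) = (674.1, 307) N.
Magnitude = √((674.1)² + (307)²) = 740.7 N; direction = atan2(307, 674.1) = 24.5°.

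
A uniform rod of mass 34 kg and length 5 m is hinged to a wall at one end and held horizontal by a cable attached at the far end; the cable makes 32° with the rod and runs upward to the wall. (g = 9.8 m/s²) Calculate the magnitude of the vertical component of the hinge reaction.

|H_y| ≈ 167 N

Take torques about the hinge: T sin 32° · 5 = 34×9.8×2.5 = 833 N·m.
So T = 833 / (0.5299 × 5) = 314.39 N.
ΣF_y = 0: H_y = (34×9.8) − T sin 32° = 333.2 − 166.6 = 166.6 N.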